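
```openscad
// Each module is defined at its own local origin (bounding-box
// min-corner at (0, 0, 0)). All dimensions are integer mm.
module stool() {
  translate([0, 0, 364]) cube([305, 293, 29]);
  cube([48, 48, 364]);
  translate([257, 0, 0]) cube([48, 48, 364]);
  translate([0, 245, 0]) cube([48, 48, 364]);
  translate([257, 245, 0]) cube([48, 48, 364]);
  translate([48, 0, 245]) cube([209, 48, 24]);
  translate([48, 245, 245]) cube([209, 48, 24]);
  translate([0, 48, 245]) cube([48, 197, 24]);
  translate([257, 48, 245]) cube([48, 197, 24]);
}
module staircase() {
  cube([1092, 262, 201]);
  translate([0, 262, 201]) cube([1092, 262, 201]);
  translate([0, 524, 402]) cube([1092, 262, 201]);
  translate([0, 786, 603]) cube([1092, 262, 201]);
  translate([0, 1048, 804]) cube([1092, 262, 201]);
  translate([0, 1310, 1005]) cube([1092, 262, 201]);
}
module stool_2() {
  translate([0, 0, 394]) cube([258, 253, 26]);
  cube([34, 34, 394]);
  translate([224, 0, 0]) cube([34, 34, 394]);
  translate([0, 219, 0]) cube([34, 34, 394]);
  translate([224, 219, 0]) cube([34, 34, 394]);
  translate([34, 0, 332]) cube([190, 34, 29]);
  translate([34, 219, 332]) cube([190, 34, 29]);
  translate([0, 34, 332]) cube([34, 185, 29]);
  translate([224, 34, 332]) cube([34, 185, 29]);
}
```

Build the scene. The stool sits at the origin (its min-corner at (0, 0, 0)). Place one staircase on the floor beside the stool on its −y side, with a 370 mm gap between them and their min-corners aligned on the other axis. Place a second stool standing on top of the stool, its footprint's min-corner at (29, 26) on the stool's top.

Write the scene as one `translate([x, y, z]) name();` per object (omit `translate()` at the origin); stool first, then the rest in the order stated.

stool();
translate([0, -1942, 0]) staircase();
translate([29, 26, 393]) stool_2();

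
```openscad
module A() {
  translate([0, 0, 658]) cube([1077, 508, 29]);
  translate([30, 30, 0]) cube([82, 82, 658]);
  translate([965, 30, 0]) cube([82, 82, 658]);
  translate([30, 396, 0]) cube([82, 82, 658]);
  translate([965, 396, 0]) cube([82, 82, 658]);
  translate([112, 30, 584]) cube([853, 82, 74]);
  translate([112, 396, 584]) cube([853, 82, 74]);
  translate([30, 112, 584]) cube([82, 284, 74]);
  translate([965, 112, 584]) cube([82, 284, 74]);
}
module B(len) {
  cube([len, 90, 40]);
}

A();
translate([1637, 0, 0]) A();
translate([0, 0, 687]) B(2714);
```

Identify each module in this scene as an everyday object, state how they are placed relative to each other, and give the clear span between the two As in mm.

Second table starts at x = 1637; first ends at x = 1077; clear span = 1637 − 1077 = 560 mm.

A is a table. B is a beam. A beam spans the tops of two tables. The clear span between the two tables is 560 mm.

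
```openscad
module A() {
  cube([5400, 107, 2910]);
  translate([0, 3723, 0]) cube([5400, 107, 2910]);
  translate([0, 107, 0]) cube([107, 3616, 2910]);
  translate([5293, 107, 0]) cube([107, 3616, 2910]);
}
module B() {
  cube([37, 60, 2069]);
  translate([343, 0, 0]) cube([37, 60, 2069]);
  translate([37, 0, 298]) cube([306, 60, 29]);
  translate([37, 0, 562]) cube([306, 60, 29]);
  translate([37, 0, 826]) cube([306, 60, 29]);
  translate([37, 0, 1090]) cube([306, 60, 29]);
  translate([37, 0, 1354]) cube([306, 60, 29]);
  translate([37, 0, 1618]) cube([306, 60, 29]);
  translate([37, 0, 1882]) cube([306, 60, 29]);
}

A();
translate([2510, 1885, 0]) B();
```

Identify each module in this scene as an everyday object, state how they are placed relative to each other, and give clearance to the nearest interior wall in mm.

Clearances: x = 2403, y = 1778; minimum 1778 mm.

A is a house frame. B is a ladder. The ladder sits inside the house frame, centred. The clearance to the nearest interior wall is 1778 mm.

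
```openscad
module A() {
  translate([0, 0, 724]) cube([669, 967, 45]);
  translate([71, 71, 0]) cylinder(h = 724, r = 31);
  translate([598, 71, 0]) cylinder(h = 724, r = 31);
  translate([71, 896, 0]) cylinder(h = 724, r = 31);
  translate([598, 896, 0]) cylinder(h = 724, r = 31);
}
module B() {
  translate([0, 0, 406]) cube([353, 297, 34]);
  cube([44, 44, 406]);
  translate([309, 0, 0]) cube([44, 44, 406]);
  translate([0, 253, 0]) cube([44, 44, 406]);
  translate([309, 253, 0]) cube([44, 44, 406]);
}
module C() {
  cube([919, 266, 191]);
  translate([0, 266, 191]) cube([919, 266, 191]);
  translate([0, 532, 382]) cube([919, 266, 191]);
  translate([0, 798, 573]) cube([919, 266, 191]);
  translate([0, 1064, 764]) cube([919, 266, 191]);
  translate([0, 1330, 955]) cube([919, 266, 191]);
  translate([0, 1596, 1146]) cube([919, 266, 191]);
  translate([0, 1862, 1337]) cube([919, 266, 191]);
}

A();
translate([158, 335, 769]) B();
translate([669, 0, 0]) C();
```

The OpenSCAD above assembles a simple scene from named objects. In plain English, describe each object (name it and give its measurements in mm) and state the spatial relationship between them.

A is a table: top 669 mm (x) × 967 mm (y), 45 mm thick, upper face at z = 769 mm, on four round legs of 62 mm diameter, each leg's bounding box inset 40 mm from the nearest pair of top edges, running from z = 0 to the bottom of the top.

B is a simple wooden stool: a rectangular seat 353 mm (x) by 297 mm (y), 34 mm thick, top face at z = 440 mm, on four square legs, each 44×44 mm in cross-section. The legs rest on z = 0, each flush with a corner of the seat.

C is a run of 8 identical solid stair steps. Each tread is 919×266 mm and each step block is 191 mm high. Step 1 rests on the floor; step k is offset from step 1 by (k−1)×266 mm in y and (k−1)×191 mm in z.

The stool is on top of the table, centred. The staircase is against the table's +x side, with their −y faces flush.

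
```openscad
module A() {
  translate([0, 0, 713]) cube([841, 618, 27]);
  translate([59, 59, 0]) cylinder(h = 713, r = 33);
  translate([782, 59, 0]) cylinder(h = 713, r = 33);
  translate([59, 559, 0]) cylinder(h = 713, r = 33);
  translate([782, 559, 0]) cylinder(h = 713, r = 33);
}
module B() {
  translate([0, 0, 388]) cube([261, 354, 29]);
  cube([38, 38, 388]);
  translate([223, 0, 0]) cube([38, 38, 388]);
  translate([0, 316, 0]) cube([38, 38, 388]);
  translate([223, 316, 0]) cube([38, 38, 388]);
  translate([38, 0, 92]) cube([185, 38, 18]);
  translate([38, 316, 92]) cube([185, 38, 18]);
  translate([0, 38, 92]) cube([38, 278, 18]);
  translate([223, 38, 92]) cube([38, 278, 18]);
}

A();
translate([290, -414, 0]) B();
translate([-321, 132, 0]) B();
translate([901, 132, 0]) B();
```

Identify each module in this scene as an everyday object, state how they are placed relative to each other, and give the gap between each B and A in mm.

A is a table. B is a stool. Three stools sit around the table at the −y, −x, +x sides. The gap between each stool and the table is 60 mm.

Each stool's nearest face is 60 mm from the table's bounding box.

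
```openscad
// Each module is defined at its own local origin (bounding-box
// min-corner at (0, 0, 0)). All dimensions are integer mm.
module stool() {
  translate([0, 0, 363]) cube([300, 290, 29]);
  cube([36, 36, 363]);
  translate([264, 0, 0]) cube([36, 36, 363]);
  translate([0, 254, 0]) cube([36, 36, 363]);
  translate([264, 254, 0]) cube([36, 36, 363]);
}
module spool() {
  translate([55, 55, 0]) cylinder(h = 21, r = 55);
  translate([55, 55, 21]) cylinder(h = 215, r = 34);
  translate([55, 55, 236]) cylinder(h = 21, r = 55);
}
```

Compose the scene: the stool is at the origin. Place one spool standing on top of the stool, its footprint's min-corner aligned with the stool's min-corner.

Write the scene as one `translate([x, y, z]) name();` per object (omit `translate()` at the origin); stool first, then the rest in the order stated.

stool();
translate([0, 0, 392]) spool();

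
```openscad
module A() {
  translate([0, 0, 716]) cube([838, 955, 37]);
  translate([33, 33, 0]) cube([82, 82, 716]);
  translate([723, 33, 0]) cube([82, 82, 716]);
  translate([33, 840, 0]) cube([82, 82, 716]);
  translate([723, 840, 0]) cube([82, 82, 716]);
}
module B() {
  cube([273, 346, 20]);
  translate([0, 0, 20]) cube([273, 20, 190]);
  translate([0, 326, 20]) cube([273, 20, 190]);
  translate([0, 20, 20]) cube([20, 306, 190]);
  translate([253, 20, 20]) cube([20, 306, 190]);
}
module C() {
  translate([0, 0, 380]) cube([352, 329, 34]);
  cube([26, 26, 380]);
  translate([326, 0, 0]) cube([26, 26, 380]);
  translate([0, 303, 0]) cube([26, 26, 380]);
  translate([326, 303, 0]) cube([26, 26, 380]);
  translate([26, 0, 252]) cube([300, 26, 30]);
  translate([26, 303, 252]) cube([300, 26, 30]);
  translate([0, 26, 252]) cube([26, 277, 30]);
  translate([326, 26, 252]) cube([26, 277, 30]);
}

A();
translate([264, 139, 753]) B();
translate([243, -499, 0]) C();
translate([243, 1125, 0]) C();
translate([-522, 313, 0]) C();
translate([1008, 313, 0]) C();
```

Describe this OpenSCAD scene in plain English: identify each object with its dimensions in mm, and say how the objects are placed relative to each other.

A is a rectangular dining table. The top is 838×955×37 mm with its upper surface at z = 753 mm. It stands on four 82×82 mm square legs, each inset 33 mm from the nearest pair of top edges, running from the floor to the underside of the top.

B is an open-topped rectangular box: outside dimensions 273×346×210 mm, with a uniform wall and base thickness of 20 mm. The base is a full 273×346 slab on the floor; four walls sit on top of the base. The front and back walls (the −y and +y sides) span the full width; the two side walls fit between them.

C is a simple wooden stool: a rectangular seat 352 mm (x) by 329 mm (y), 34 mm thick, top face at z = 414 mm, on four square legs, each 26×26 mm in cross-section. The legs rest on z = 0, each flush with a corner of the seat. Four stretchers, 26 mm wide and 30 mm tall, connect adjacent legs with their undersides at z = 252 mm, each running between the inner faces of the legs it joins and aligned with the legs' outer faces on the other axis.

The open box is on top of the table. Four stools sit around the table at the −y, +y, −x, +x sides.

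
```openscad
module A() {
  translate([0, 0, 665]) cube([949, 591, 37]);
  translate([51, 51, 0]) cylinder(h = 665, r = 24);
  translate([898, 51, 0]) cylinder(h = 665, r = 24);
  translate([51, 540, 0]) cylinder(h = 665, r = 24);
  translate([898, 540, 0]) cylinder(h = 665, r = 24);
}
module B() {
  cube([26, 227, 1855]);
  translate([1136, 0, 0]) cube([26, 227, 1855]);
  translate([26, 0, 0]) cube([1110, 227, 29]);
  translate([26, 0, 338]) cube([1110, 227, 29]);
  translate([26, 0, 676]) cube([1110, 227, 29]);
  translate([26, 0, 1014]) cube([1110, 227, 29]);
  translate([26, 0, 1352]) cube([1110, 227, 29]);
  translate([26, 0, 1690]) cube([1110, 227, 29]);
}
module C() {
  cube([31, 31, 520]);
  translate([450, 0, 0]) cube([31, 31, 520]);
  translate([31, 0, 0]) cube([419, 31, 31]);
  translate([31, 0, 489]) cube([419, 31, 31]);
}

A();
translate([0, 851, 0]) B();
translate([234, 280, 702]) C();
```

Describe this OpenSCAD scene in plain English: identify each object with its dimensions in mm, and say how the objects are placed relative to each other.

A is a rectangular dining table. The top is 949×591×37 mm with its upper surface at z = 702 mm. It stands on four round legs of 48 mm diameter, each leg's bounding box inset 27 mm from the nearest pair of top edges, running from the floor to the underside of the top.

B is a bookshelf 1162 mm wide overall, 227 mm deep and 1855 mm tall. The two sides are 26 mm thick vertical panels. 6 horizontal shelves of 29 mm thickness span between the inner faces of the sides; the lowest shelf sits on the floor and shelves are stacked with a clear vertical gap of 309 mm between each pair.

C is a rectangular picture frame lying in the x–z plane (depth along y). The opening is 419 mm wide (x) by 458 mm tall (z), surrounded by a border 31 mm wide on all four sides. The frame is 31 mm deep and is made of two full-height vertical stiles with two horizontal rails fitted between them.

The bookshelf is on the floor beside the table on its +y side. The picture frame is on top of the table, centred.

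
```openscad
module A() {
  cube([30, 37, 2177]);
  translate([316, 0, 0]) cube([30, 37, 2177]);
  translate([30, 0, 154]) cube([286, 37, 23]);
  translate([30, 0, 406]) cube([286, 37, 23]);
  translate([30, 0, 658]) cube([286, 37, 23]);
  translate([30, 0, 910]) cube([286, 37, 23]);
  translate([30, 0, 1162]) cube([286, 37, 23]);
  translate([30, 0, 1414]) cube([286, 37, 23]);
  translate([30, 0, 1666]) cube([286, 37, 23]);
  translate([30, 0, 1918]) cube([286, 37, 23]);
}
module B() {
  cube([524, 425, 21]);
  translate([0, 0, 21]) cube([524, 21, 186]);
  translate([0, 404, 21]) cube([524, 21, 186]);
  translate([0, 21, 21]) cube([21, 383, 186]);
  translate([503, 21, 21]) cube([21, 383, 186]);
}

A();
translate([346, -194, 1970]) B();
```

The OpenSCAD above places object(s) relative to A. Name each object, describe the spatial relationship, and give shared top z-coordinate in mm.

A is a ladder. B is an open box. The open box is beside the ladder with their tops flush at z = 2177. The shared top z-coordinate is 2177 mm.

Both tops at z = 2177 mm.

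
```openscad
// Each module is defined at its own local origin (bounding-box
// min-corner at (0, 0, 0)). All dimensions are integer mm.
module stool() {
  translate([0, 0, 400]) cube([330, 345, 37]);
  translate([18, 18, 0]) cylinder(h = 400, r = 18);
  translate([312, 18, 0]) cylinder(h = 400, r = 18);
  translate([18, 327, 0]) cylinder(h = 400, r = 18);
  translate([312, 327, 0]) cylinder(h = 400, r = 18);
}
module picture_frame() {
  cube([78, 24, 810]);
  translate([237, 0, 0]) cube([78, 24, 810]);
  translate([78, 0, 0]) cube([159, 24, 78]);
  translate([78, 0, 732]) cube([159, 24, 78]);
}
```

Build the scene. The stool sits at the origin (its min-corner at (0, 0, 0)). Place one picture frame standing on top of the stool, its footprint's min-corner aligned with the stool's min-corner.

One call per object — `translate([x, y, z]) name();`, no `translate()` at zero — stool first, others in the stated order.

stool();
translate([0, 0, 437]) picture_frame();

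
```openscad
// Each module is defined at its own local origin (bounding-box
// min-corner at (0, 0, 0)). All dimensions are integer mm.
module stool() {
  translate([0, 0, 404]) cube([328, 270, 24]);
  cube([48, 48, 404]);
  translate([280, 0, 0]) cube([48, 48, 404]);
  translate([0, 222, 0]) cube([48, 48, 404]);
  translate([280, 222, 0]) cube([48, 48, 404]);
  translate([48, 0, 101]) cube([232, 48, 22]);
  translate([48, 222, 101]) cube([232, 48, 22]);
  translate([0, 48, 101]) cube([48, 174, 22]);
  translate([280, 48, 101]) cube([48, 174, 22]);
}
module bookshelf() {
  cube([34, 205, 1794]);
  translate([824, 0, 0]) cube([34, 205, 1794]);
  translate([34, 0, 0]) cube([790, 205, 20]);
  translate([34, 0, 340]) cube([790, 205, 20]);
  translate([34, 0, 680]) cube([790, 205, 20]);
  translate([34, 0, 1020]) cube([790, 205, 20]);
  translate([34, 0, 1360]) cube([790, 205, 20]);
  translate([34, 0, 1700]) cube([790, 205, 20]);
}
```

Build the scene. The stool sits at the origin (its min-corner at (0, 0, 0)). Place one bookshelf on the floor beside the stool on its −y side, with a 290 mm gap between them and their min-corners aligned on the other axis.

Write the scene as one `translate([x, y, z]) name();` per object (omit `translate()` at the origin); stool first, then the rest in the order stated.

stool();
translate([0, -495, 0]) bookshelf();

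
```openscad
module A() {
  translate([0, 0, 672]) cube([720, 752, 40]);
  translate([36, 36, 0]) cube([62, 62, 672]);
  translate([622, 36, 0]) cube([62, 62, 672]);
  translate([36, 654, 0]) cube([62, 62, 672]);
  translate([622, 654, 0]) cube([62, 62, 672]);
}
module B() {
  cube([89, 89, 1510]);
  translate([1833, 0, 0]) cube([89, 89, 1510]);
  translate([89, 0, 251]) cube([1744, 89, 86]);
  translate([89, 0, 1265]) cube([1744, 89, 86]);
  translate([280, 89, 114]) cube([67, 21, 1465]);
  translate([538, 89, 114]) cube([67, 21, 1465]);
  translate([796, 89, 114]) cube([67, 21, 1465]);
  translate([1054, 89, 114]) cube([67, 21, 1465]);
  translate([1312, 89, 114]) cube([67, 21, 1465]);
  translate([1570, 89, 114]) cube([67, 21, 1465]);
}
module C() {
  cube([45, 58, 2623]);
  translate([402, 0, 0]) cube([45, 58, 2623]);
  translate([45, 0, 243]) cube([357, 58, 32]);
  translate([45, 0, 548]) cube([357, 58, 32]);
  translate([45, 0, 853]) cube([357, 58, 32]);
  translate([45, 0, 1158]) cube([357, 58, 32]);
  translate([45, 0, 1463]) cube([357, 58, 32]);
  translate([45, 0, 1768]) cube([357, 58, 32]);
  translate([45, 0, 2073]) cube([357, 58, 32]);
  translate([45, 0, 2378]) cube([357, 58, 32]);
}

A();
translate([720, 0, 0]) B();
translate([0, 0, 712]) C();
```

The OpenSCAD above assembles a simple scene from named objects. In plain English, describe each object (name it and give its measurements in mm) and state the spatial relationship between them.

A is a table with a 720×752 mm rectangular top, 40 mm thick, top surface at z = 712 mm, supported by four 62×62 mm square legs, each inset 36 mm from the nearest pair of top edges, running from the floor.

B is a fence section. Two 89×89 mm posts, 1510 mm tall, stand on the floor with a clear span of 1744 mm between their inner faces. Two horizontal rails of 89×86 mm section span the gap between the posts with their undersides at z = 251 mm and z = 1265 mm, flush with the posts' −y face. 6 pickets, each 67 mm wide, 21 mm thick and 1465 mm tall, are fixed to the +y face of the rails with their bottoms at z = 114 mm, evenly spaced across the span with equal gaps (rounded down to the nearest mm) at the −x end and between each pair — any rounding remainder accumulates at the +x end.

C is a wooden ladder with two side rails of 45×58 mm section and 2623 mm height, set 447 mm apart overall. Between them run 8 rectangular rungs (58 mm deep, 32 mm thick), front faces flush with the rails' −y face. The bottom of the first rung is 243 mm above the floor and each subsequent rung is 305 mm higher than the one below.

The fence section is against the table's +x side, with their −y faces flush. The ladder is on top of the table.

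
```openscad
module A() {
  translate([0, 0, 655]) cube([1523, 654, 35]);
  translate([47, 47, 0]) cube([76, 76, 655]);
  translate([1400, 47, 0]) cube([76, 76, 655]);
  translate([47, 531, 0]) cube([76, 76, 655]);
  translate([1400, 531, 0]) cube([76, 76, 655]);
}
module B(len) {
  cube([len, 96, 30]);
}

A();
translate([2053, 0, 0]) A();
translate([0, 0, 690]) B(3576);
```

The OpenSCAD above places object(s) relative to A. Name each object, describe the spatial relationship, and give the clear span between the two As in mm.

A is a table. B is a beam. A beam spans the tops of two tables. The clear span between the two tables is 530 mm.

Second table starts at x = 2053; first ends at x = 1523; clear span = 2053 − 1523 = 530 mm.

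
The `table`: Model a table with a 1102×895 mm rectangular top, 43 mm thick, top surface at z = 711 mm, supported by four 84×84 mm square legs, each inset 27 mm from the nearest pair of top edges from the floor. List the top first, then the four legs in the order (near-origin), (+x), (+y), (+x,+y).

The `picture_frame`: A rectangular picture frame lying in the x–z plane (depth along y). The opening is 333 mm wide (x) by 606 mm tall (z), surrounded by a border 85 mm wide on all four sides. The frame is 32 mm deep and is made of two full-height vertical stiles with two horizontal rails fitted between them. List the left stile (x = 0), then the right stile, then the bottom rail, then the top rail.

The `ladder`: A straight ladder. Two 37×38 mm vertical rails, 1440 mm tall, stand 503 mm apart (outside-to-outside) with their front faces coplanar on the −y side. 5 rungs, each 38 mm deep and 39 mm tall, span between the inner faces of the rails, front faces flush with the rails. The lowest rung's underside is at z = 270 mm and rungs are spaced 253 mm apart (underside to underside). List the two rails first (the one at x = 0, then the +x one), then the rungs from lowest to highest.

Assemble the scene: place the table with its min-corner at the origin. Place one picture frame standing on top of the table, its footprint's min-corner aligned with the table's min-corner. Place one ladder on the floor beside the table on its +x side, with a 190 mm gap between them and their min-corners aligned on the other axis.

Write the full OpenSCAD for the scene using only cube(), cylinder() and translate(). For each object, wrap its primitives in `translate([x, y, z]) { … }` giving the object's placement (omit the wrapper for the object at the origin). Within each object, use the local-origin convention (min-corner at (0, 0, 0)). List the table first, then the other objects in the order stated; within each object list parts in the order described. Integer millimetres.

translate([0, 0, 668]) cube([1102, 895, 43]);
translate([27, 27, 0]) cube([84, 84, 668]);
translate([991, 27, 0]) cube([84, 84, 668]);
translate([27, 784, 0]) cube([84, 84, 668]);
translate([991, 784, 0]) cube([84, 84, 668]);
translate([0, 0, 711]) {
  cube([85, 32, 776]);
  translate([418, 0, 0]) cube([85, 32, 776]);
  translate([85, 0, 0]) cube([333, 32, 85]);
  translate([85, 0, 691]) cube([333, 32, 85]);
}
translate([1292, 0, 0]) {
  cube([37, 38, 1440]);
  translate([466, 0, 0]) cube([37, 38, 1440]);
  translate([37, 0, 270]) cube([429, 38, 39]);
  translate([37, 0, 523]) cube([429, 38, 39]);
  translate([37, 0, 776]) cube([429, 38, 39]);
  translate([37, 0, 1029]) cube([429, 38, 39]);
  translate([37, 0, 1282]) cube([429, 38, 39]);
}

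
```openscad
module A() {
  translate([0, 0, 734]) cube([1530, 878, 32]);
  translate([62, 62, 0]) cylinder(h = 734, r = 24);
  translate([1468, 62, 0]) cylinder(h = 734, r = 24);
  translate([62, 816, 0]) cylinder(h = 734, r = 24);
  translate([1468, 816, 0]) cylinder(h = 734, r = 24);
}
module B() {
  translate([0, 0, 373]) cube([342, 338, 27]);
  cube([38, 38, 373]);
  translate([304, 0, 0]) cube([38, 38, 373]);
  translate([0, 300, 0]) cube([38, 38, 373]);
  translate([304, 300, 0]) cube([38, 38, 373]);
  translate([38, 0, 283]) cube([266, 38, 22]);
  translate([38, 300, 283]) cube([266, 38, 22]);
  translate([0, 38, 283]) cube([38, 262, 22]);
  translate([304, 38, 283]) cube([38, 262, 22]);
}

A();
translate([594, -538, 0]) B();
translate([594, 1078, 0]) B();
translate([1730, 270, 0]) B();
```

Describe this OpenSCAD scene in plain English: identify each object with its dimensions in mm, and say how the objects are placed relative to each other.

A is a table with a 1530×878 mm rectangular top, 32 mm thick, top surface at z = 766 mm, supported by four round legs of 48 mm diameter, each leg's bounding box inset 38 mm from the nearest pair of top edges, running from the floor.

B is a simple wooden stool: a rectangular seat 342 mm (x) by 338 mm (y), 27 mm thick, top face at z = 400 mm, on four square legs, each 38×38 mm in cross-section. The legs rest on z = 0, each flush with a corner of the seat. Four stretchers, 38 mm wide and 22 mm tall, connect adjacent legs with their undersides at z = 283 mm, each running between the inner faces of the legs it joins and aligned with the legs' outer faces on the other axis.

Three stools sit around the table at the −y, +y, +x sides.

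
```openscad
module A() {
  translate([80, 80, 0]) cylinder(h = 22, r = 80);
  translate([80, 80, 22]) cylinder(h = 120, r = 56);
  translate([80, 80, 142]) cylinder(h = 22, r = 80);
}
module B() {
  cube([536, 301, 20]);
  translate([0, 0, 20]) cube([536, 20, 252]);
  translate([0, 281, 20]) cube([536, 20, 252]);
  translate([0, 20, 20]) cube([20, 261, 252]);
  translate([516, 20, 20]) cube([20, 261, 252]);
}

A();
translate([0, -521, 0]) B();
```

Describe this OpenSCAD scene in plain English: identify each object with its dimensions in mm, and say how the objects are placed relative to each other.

A is a spool: two coaxial disc flanges of radius 80 mm and thickness 22 mm, joined by a core cylinder of radius 56 mm and height 120 mm. The lower flange rests on z = 0 and the three cylinders share a vertical axis.

B is an open storage box with external size 536×301×272 mm and wall thickness 20 mm (the base is also 20 mm thick). The base covers the whole footprint; the four walls stand on the base, with the y-facing walls full-width and the x-facing walls fitting between their inner faces.

The open box is on the floor beside the spool on its −y side.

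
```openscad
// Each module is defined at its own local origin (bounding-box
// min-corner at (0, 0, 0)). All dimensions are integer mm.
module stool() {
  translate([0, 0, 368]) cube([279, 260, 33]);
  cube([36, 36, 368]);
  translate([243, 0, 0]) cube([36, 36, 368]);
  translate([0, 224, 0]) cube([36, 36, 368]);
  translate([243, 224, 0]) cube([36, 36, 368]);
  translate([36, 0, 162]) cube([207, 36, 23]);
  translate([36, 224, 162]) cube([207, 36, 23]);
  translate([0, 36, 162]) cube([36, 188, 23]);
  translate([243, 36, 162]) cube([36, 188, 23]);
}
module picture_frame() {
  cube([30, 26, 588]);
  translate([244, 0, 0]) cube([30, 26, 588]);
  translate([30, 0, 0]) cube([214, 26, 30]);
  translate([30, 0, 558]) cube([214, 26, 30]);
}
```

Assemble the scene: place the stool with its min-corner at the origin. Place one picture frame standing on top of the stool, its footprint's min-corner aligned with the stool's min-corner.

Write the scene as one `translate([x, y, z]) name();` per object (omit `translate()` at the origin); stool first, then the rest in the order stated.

stool();
translate([0, 0, 401]) picture_frame();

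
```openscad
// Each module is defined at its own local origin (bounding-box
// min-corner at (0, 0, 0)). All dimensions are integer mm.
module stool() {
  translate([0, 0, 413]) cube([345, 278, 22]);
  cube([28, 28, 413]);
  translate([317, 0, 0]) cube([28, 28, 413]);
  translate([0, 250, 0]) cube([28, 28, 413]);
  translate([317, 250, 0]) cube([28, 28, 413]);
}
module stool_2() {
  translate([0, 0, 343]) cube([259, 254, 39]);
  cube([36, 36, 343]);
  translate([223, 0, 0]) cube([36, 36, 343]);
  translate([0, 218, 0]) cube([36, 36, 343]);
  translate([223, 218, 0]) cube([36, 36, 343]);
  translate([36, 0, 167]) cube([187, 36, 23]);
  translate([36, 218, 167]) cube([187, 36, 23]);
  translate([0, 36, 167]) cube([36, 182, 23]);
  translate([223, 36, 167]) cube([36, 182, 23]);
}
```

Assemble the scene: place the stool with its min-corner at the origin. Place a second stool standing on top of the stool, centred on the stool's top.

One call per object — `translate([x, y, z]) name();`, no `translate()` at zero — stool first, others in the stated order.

stool();
translate([43, 12, 435]) stool_2();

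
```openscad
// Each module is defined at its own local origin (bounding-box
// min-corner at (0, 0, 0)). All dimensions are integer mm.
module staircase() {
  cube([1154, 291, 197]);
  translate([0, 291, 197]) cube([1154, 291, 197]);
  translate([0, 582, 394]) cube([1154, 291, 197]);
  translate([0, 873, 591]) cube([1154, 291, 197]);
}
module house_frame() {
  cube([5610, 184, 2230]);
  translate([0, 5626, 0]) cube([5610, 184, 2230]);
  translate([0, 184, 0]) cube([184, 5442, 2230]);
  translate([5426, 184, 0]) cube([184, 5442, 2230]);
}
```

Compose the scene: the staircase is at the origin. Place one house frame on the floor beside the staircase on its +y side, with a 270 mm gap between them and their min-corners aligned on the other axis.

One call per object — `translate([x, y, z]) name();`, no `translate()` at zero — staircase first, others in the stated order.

staircase();
translate([0, 1434, 0]) house_frame();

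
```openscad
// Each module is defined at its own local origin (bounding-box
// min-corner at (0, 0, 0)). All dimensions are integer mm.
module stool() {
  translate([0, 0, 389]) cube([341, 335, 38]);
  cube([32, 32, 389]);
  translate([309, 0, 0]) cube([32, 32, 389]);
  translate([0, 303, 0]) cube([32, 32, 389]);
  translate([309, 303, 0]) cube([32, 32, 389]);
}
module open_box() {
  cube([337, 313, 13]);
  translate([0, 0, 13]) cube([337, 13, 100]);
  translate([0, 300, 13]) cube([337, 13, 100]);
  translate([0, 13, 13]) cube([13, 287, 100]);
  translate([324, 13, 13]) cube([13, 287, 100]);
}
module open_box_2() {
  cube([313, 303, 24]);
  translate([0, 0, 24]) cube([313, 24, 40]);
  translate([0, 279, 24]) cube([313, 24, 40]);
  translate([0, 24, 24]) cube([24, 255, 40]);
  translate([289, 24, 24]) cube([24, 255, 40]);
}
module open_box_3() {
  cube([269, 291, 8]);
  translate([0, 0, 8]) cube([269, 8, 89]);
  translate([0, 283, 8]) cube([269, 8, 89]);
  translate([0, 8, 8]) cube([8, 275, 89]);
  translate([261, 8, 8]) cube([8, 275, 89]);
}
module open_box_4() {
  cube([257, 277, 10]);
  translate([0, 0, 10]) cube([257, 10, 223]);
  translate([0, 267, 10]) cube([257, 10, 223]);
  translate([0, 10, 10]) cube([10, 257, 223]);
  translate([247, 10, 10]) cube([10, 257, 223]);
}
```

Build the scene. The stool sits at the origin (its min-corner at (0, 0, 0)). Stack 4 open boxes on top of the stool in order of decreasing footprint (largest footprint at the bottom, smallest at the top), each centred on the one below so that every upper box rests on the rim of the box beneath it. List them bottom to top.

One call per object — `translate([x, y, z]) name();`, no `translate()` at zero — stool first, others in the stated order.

stool();
translate([2, 11, 427]) open_box();
translate([14, 16, 540]) open_box_2();
translate([36, 22, 604]) open_box_3();
translate([42, 29, 701]) open_box_4();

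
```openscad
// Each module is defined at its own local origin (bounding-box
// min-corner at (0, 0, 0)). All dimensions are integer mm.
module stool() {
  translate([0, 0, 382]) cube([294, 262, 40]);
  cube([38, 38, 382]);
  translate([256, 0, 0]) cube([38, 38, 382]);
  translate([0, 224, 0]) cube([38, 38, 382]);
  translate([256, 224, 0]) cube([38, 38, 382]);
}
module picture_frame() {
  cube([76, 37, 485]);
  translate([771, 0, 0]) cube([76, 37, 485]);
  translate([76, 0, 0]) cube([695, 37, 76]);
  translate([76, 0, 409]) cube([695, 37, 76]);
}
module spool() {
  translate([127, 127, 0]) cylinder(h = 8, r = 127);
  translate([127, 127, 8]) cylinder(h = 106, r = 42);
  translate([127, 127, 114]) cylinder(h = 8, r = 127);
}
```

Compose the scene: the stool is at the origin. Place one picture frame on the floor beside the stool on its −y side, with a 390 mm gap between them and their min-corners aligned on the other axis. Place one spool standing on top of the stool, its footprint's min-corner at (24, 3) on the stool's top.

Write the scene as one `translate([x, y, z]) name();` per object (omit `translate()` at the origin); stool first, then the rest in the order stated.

stool();
translate([0, -427, 0]) picture_frame();
translate([24, 3, 422]) spool();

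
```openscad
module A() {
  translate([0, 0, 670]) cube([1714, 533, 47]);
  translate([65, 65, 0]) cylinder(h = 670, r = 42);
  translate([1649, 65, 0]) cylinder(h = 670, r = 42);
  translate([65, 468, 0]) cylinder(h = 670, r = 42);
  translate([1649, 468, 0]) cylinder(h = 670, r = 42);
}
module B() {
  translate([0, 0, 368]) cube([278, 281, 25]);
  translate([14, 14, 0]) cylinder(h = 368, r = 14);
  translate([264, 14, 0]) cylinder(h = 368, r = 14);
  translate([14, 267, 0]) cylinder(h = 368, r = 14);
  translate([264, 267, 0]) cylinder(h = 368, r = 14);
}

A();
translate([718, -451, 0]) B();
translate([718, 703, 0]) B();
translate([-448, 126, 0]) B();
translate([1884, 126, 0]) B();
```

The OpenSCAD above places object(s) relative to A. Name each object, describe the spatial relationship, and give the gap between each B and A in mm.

Each stool's nearest face is 170 mm from the table's bounding box.

A is a table. B is a stool. Four stools sit around the table at the −y, +y, −x, +x sides. The gap between each stool and the table is 170 mm.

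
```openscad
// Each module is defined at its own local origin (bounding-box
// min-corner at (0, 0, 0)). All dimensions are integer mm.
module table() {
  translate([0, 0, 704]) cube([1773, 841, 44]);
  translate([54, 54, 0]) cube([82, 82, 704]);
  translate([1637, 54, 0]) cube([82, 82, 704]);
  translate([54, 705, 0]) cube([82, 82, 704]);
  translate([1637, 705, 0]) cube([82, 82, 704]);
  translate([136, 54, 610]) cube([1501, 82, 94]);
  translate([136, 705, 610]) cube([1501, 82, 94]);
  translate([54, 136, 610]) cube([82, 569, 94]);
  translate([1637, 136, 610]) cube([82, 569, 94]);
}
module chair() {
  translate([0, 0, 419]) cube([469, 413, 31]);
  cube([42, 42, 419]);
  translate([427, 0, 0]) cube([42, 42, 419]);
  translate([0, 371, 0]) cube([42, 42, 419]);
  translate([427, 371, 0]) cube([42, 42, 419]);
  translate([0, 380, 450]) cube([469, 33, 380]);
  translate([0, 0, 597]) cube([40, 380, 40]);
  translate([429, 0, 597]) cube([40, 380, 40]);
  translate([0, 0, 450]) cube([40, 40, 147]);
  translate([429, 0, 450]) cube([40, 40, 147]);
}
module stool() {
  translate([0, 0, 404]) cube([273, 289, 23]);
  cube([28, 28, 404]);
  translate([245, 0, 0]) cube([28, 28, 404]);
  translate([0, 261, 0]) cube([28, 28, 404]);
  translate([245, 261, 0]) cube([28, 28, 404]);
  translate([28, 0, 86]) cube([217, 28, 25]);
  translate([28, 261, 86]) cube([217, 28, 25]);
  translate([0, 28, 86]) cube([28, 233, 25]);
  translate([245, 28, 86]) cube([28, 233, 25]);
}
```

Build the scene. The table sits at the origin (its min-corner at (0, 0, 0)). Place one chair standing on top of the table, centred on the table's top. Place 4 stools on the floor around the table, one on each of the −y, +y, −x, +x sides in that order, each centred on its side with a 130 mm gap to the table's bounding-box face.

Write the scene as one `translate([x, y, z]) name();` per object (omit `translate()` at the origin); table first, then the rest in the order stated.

table();
translate([652, 214, 748]) chair();
translate([750, -419, 0]) stool();
translate([750, 971, 0]) stool();
translate([-403, 276, 0]) stool();
translate([1903, 276, 0]) stool();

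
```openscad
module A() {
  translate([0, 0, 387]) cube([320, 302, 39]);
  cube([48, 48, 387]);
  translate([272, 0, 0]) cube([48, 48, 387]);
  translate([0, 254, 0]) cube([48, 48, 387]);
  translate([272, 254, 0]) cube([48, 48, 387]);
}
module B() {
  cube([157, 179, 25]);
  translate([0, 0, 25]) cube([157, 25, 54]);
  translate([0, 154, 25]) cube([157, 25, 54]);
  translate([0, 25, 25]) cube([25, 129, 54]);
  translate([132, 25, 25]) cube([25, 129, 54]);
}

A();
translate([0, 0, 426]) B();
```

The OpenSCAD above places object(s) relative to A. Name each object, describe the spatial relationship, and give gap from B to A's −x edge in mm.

A is a stool. B is an open box. The open box is on top of the stool. The gap from the open box to the stool's −x edge is 0 mm.

The open box's min-x is at 0; the stool's min-x is 0; gap = 0 mm.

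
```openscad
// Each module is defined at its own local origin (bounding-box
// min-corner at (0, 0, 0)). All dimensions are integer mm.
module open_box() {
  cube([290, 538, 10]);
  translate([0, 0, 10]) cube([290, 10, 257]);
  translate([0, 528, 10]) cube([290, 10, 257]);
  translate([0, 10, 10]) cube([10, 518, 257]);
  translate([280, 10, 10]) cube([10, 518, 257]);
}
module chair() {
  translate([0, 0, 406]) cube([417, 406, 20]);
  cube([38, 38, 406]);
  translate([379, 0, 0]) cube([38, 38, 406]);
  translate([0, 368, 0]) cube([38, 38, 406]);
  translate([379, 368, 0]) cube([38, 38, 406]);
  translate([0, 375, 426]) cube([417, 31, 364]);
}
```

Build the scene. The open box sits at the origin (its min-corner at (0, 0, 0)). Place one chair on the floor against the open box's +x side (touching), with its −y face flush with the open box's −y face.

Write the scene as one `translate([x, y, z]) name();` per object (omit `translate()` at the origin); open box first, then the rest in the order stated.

open_box();
translate([290, 0, 0]) chair();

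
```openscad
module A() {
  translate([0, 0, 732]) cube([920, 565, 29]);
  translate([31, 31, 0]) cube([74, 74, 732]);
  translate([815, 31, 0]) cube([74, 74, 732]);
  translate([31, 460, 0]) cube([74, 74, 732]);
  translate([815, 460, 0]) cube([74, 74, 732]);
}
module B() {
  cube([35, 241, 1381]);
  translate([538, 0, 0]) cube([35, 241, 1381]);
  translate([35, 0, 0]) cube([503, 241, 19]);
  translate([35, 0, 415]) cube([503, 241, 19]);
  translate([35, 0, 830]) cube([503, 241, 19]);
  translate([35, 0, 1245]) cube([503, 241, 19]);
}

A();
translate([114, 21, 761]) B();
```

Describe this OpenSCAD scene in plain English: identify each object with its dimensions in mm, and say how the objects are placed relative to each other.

A is a table: top 920 mm (x) × 565 mm (y), 29 mm thick, upper face at z = 761 mm, on four 74×74 mm square legs, each inset 31 mm from the nearest pair of top edges, running from z = 0 to the bottom of the top.

B is an open bookshelf. Two side panels, each 35 mm thick, 241 mm deep and 1381 mm tall, stand 573 mm apart (outside-to-outside). Between them sit 4 shelves, each 19 mm thick and 241 mm deep, spanning the full gap between the sides. The bottom shelf rests on the floor (its underside at z = 0) and the clear gap between one shelf's top and the next shelf's underside is 396 mm.

The bookshelf is on top of the table.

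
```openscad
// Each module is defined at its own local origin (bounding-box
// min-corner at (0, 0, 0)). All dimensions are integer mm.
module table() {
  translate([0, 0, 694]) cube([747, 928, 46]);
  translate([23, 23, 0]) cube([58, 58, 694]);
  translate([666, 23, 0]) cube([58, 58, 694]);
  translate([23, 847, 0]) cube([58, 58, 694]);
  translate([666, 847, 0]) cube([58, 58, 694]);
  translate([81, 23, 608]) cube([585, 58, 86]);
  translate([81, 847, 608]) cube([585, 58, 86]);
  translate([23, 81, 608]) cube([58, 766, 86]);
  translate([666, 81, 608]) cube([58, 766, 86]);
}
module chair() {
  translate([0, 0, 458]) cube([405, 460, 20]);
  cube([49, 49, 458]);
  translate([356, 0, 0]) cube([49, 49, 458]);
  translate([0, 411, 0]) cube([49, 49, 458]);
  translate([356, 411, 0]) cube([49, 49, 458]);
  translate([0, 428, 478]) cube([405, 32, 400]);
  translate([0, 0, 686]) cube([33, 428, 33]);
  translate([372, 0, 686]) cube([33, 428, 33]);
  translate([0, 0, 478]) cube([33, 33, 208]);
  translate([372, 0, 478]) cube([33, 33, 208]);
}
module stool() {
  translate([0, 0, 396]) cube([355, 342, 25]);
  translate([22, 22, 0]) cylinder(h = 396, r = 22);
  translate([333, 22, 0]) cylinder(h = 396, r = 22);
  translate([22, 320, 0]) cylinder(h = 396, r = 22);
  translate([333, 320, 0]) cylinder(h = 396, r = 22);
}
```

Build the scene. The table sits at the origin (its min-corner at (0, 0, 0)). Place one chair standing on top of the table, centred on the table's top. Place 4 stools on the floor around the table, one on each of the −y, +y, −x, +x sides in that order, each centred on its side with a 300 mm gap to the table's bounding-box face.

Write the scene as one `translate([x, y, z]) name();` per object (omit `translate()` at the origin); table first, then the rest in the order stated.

table();
translate([171, 234, 740]) chair();
translate([196, -642, 0]) stool();
translate([196, 1228, 0]) stool();
translate([-655, 293, 0]) stool();
translate([1047, 293, 0]) stool();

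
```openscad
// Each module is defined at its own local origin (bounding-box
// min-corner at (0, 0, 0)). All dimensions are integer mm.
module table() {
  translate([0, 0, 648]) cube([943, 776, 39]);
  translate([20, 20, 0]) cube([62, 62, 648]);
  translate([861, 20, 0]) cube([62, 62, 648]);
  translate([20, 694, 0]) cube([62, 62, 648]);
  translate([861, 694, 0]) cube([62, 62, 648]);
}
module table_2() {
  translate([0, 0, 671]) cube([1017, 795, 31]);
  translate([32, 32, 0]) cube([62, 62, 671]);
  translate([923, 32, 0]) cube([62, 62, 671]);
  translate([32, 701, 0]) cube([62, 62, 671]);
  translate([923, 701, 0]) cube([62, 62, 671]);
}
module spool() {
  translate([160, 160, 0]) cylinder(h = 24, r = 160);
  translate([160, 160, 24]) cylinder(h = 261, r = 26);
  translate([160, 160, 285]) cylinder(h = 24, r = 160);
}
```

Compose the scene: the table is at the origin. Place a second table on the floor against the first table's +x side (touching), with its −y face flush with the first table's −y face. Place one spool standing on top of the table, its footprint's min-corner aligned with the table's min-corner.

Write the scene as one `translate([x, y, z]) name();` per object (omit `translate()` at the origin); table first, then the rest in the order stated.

table();
translate([943, 0, 0]) table_2();
translate([0, 0, 687]) spool();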